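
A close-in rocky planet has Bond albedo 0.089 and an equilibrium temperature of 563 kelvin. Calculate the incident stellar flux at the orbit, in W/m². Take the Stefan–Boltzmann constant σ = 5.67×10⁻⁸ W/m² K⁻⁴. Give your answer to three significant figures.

From S(1−α)/4 = σT⁴: S = 4σT⁴/(1−α).
σT⁴ = 5.67×10⁻⁸·(563)⁴ = 5697 W/m².
S = 4·5697/0.911 = 25010 W/m².

25000 W/m²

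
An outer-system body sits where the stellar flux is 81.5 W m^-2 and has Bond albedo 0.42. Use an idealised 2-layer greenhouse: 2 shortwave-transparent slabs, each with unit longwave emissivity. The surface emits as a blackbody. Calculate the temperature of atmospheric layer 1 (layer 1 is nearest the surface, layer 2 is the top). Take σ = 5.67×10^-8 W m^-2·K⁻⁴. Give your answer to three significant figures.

The effective emission temperature is T_e = [S(1−α)/(4σ)]^¼ = 120.2 K.
The net upward flux σT_e⁴ is constant between every pair of levels, so T_k⁴ = (N+1−k)T_e⁴.
T_1 = (2)^(1/4)·120.2 = 142.9 K.

143 K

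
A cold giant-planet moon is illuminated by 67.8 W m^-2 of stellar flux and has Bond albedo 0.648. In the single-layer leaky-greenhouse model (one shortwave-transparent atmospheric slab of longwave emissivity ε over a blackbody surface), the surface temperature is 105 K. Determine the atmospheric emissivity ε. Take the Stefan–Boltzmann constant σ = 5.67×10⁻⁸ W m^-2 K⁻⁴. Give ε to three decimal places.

0.269

TOA balance gives T_e = 101.3 K.
T_s⁴ = T_e⁴·2/(2−ε) → ε = 2 − 2(T_e/T_s)⁴ = 2 − 2·(101.3/105)⁴ = 0.2686.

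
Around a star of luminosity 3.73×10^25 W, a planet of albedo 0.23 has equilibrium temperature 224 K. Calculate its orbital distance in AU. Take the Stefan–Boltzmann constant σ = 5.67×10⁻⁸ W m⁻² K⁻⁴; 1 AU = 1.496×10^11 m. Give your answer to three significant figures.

The flux needed for this T is 4σT⁴/(1−0.23) = 741.6 W m⁻².
S = L/(4πd²) → d = √(L/4πS) = √(3.73×10^25/(4π·741.6)) = 6.327×10^10 m = 0.4229 AU.

0.423 AU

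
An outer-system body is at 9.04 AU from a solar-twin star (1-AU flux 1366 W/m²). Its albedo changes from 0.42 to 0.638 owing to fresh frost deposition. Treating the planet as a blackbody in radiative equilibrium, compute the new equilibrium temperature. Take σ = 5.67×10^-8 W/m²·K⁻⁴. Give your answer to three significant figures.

Irradiance scales as 1/d², so S = 1366 W/m² × (1/9.04)² = 16.72 W/m².
T₂ = [S(1−α₂)/(4σ)]^(1/4) = [16.72·0.362/(4σ)]^(1/4) = 71.87 K.

71.9 kelvin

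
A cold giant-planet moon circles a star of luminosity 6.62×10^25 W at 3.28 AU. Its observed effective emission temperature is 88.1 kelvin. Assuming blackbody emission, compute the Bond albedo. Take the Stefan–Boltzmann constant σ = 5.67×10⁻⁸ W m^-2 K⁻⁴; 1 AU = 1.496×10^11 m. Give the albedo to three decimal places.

0.376

Orbital distance: d = 3.28 AU = 4.907×10^11 m.
S = L/(4πd²) = 21.88 W m^-2.
Energy balance: S(1−α)/4 = σT⁴, so 1−α = 4σT⁴/S.
4σT⁴ = 4·5.67×10⁻⁸·(88.1)⁴ = 13.66 W m^-2.
Hence α = 1 − 13.66/21.88 = 0.3755.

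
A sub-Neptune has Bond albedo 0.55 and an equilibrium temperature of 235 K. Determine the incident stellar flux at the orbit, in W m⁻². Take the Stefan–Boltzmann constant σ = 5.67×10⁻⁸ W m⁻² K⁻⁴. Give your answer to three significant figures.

1540 W m⁻²

From S(1−α)/4 = σT⁴: S = 4σT⁴/(1−α).
σT⁴ = 5.67×10⁻⁸·(235)⁴ = 172.9 W m⁻².
So S = 4×172.9/(1−0.55) = 1537 W m⁻².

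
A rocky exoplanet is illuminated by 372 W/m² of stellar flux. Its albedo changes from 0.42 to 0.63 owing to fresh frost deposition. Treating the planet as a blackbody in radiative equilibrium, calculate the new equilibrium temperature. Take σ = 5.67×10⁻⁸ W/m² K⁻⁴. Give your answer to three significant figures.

157 K

T₂ = [S(1−α₂)/(4σ)]^(1/4) = [372.0·0.37/(4σ)]^(1/4) = 157.0 K.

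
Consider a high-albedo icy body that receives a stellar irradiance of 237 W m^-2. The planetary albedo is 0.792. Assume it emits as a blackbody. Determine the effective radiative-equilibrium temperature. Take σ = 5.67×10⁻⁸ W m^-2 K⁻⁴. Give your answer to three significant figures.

The planet absorbs (1−α)S over its disc πR² and re-emits over 4πR², so the mean absorbed flux is (1−0.792)·237.0/4 = 12.32 W m^-2.
Set σT⁴ = 12.32 → T = (12.32/σ)^(1/4) = 121.4 K.

121 kelvin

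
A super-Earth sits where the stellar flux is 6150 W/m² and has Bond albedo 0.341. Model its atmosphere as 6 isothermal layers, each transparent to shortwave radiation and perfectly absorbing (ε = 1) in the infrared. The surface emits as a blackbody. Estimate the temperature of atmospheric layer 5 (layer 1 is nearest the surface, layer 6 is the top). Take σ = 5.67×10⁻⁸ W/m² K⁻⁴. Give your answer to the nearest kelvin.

Top-of-atmosphere balance: σT_e⁴ = S(1−α)/4 = 1013 W/m² → T_e = 365.6 K.
The net upward flux σT_e⁴ is constant between every pair of levels, so T_k⁴ = (N+1−k)T_e⁴.
T_5 = (2)^(1/4)·365.6 = 434.8 K.

435 K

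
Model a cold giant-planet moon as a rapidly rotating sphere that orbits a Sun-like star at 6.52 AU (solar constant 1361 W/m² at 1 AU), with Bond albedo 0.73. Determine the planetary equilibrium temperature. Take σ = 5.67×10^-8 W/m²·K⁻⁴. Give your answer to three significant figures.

78.6 K

By the inverse-square law, S = 1361/6.52² = 32.02 W/m².
The planet absorbs (1−α)S over its disc πR² and re-emits over 4πR², so the mean absorbed flux is (1−0.73)·32.02/4 = 2.161 W/m².
Set σT⁴ = 2.161 → T = (2.161/σ)^(1/4) = 78.57 K.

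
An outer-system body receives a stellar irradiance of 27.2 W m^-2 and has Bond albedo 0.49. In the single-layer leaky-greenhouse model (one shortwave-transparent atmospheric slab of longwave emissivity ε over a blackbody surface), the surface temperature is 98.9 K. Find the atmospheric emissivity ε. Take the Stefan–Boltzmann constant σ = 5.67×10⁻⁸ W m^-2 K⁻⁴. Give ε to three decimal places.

0.721

Effective temperature: T_e = [S(1−α)/(4σ)]^(1/4) = 88.43 K.
Inverting T_s⁴ = 2T_e⁴/(2−ε): (T_e/T_s)⁴ = 0.6393, so ε = 2(1 − 0.6393) = 0.7214.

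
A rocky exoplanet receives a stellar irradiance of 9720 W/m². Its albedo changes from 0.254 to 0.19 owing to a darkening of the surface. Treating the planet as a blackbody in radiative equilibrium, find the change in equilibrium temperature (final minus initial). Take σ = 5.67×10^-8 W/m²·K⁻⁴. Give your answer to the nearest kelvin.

9 K

Before: T₁ = [9720·0.746/(4σ)]^(1/4) = 422.9 K.
After:  T₂ = [9720·0.81/(4σ)]^(1/4) = 431.6 K.
ΔT = T₂ − T₁ = 8.791 K.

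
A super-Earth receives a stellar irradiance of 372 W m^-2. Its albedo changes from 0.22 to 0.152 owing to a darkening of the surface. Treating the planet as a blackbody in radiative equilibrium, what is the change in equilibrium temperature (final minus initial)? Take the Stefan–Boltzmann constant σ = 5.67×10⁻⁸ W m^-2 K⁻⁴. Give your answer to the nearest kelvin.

With α = 0.22, T₁ = 189.1 K.
With α = 0.152, T₂ = 193.1 K.
ΔT = T₂ − T₁ = 3.994 K.

4 kelvin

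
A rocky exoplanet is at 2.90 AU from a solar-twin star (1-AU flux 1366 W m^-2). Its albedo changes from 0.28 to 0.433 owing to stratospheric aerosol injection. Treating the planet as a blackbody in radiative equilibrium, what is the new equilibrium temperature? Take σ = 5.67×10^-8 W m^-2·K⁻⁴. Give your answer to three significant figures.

By the inverse-square law, S = 1366/2.90² = 162.4 W m^-2.
With the new albedo, S(1−α₂)/4 = 23.02 W m^-2, so T₂ = 142.0 K.

142 kelvin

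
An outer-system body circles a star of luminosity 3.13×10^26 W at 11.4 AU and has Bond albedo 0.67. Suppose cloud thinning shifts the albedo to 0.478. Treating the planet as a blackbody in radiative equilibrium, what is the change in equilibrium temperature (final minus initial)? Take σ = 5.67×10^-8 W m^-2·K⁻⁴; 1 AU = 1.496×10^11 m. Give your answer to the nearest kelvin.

7 K

d = 11.4 × 1.496×10^11 m = 1.705×10^12 m.
Spreading L over a sphere of radius d: S = 3.13×10^26/(4π·1.71×10^12²) = 8.564 W m^-2.
Before: T₁ = [8.564·0.33/(4σ)]^(1/4) = 59.41 K.
After:  T₂ = [8.564·0.522/(4σ)]^(1/4) = 66.63 K.
Change: 66.63 − 59.41 = 7.217 K.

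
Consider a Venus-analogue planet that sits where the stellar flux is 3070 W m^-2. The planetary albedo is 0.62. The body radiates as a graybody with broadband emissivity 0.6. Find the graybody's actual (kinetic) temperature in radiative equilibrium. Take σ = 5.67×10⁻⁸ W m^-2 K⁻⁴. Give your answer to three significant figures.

Absorbed flux (global mean): S(1−α)/4 = 3070·0.38/4 = 291.6 W m^-2.
Equating to εσT⁴ with ε = 0.6: T = (291.6/0.6σ)^(1/4) = 304.3 K.

304 K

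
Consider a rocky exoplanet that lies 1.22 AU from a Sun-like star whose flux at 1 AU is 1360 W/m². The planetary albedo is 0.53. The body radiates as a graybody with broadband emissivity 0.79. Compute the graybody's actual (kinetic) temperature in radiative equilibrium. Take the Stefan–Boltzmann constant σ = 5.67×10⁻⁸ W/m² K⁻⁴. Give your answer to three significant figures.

221 kelvin

Flux at the orbit: S = 1360/(1.22)² = 913.7 W/m².
Averaging over the sphere, the absorbed flux is S(1−α)/4 = 107.4 W/m².
Equating to εσT⁴ with ε = 0.79: T = (107.4/0.79σ)^(1/4) = 221.3 K.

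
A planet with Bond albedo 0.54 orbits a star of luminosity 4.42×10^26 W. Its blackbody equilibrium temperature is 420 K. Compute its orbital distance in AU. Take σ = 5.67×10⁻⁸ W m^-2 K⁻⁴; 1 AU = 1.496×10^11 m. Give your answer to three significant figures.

Required flux: S = 4σT⁴/(1−α) = 15340 W m^-2.
From L = 4πd²S, d = √(4.42×10^26/(4π·15340)) = 4.788×10^10 m = 0.3201 AU.

0.320 AU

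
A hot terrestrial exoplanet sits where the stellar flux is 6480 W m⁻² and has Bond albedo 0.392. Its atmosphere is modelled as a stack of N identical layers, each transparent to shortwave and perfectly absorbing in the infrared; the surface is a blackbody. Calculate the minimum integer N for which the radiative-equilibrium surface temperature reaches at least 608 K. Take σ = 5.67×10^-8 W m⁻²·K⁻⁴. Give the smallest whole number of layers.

7

OLR = S(1−α)/4 = 985.0 W m⁻²; the top layer radiates at T_e = 363.0 K.
Since T_s⁴ = (N+1)T_e⁴, we need N ≥ (T_s/T_e)⁴ − 1 = 6.866.
So N ≥ 6.866; the smallest integer is N = 7.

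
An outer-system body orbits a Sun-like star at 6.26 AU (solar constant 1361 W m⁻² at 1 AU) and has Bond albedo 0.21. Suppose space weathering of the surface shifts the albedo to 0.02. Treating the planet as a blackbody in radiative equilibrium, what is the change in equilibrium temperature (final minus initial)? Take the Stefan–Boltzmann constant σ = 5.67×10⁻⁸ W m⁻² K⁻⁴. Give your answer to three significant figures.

Irradiance scales as 1/d², so S = 1361 W m⁻² × (1/6.26)² = 34.73 W m⁻².
Before: T₁ = [34.73·0.79/(4σ)]^(1/4) = 104.9 K.
With α = 0.02, T₂ = 110.7 K.
Change: 110.7 − 104.9 = 5.806 K.

5.81 K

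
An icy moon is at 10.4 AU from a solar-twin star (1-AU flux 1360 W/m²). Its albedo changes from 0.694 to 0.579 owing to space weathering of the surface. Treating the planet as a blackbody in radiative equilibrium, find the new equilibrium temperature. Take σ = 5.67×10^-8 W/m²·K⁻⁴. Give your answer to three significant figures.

Flux at the orbit: S = 1360/(10.4)² = 12.57 W/m².
T₂ = [S(1−α₂)/(4σ)]^(1/4) = [12.57·0.421/(4σ)]^(1/4) = 69.51 K.

69.5 K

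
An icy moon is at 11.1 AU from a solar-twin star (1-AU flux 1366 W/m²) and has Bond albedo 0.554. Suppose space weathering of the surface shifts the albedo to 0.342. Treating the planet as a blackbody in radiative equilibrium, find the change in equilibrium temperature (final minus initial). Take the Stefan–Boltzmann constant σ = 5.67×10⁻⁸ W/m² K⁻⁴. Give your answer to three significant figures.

6.98 kelvin

By the inverse-square law, S = 1366/11.1² = 11.09 W/m².
Initial: T₁ = [S(1−0.554)/(4σ)]^(1/4) = 68.33 K.
With α = 0.342, T₂ = 75.31 K.
ΔT = T₂ − T₁ = 6.977 K.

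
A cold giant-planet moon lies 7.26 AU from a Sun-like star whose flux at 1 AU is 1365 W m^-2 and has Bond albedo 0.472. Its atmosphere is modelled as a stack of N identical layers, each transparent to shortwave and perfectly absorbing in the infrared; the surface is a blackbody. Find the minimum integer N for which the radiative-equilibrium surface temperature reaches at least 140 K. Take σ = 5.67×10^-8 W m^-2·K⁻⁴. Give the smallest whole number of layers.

6

Flux at the orbit: S = 1365/(7.26)² = 25.90 W m^-2.
The effective emission temperature is T_e = [S(1−α)/(4σ)]^¼ = 88.12 K.
Since T_s⁴ = (N+1)T_e⁴, we need N ≥ (T_s/T_e)⁴ − 1 = 5.372.
The minimum whole number is N = 6.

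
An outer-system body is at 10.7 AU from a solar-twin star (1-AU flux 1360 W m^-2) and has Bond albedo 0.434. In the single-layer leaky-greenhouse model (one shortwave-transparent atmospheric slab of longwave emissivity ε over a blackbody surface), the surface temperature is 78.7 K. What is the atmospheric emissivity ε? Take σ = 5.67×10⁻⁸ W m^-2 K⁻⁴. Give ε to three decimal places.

Flux at the orbit: S = 1360/(10.7)² = 11.88 W m^-2.
First, T_e = [11.88·(1−0.434)/(4σ)]^(1/4) = 73.79 K.
Since (2−ε)/2 = (T_e/T_s)⁴ = 0.7728, ε = 0.4545.

0.454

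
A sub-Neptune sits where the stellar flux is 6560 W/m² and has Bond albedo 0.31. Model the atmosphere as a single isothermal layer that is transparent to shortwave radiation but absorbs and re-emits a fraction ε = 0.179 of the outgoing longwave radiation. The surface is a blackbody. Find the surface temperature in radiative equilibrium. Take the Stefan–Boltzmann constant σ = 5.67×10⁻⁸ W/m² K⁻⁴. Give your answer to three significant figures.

The planet radiates to space at T_e = [S(1−α)/(4σ)]^(1/4) = 375.9 K.
Surface balance with a leaky layer gives σT_s⁴ = σT_e⁴·2/(2−ε), so T_s = T_e·[2/(2−0.179)]^(1/4) = 384.8 K.

385 kelvin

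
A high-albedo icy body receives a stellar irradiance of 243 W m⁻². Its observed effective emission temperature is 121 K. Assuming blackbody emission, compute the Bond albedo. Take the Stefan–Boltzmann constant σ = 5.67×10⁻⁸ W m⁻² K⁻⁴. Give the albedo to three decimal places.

Rearranging the radiative balance, α = 1 − 4σT⁴/S.
σT⁴ = 12.15 W m⁻², so 4σT⁴ = 48.62 W m⁻².
Hence α = 1 − 48.62/243.0 = 0.7999.

0.800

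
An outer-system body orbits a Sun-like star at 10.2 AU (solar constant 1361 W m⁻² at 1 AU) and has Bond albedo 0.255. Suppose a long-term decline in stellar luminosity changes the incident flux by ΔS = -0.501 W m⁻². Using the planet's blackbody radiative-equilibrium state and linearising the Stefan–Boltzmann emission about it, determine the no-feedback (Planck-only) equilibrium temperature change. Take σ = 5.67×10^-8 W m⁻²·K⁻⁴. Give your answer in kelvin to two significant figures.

By the inverse-square law, S = 1361/10.2² = 13.08 W m⁻².
Reference equilibrium: T_e = [S(1−α)/(4σ)]^(1/4) = 80.96 K.
ΔF = Δ[S(1−α)]/4 = (1−0.255)·-0.501/4 = -0.09331 W m⁻².
Linearising σT⁴ gives d(σT⁴)/dT = 4σT_e³ = 0.1204 W m⁻² per K.
So ΔT₀ = -0.09331/0.1204 = -0.775 K.

-0.78 K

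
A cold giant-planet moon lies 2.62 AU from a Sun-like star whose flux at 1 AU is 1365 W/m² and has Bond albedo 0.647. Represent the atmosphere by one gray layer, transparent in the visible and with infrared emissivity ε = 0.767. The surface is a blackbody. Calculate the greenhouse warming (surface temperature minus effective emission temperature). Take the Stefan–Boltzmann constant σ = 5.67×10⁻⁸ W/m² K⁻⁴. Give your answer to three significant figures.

Irradiance scales as 1/d², so S = 1365 W/m² × (1/2.62)² = 198.9 W/m².
Effective emission temperature (TOA balance): σT_e⁴ = S(1−α)/4 = 17.55 W/m² → T_e = 132.6 K.
Surface balance with a leaky layer gives σT_s⁴ = σT_e⁴·2/(2−ε), so T_s = T_e·[2/(2−0.767)]^(1/4) = 149.7 K.
T_s − T_e = 149.7 − 132.6 = 17.05 K.

17.0 K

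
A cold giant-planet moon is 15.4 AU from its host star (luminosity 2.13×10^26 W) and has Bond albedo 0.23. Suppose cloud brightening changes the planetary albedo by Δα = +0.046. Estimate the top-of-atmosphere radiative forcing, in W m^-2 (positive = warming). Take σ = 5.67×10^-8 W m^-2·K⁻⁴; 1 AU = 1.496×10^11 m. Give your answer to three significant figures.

d = 15.4 × 1.496×10^11 m = 2.304×10^12 m.
S = L/(4πd²) = 3.193 W m^-2.
The change in absorbed flux is Δ[S(1−α)/4] = −SΔα/4 = -0.03673 W m^-2.

-0.0367 W m^-2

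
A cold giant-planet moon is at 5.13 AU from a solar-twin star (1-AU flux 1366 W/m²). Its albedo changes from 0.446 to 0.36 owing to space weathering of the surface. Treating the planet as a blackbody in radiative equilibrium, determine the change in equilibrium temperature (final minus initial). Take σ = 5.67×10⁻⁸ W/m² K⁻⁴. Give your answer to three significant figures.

Flux at the orbit: S = 1366/(5.13)² = 51.91 W/m².
Before: T₁ = [51.91·0.554/(4σ)]^(1/4) = 106.1 K.
After:  T₂ = [51.91·0.64/(4σ)]^(1/4) = 110.0 K.
Change: 110.0 − 106.1 = 3.898 K.

3.90 kelvin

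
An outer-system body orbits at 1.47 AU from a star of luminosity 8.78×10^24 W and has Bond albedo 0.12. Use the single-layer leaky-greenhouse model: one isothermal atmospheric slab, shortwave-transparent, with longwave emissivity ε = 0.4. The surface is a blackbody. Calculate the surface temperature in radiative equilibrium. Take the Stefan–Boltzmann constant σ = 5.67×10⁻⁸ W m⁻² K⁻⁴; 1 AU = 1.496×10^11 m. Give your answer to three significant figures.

91.5 K

d = 1.47 × 1.496×10^11 m = 2.199×10^11 m.
S = L/(4πd²) = 14.45 W m⁻².
The planet radiates to space at T_e = [S(1−α)/(4σ)]^(1/4) = 86.53 K.
The surface balance (absorbed SW + ε·downward IR = σT_s⁴) with T_a⁴ = T_s⁴/2 reduces to T_s = T_e·[2/(2−ε)]^¼ = 91.49 K.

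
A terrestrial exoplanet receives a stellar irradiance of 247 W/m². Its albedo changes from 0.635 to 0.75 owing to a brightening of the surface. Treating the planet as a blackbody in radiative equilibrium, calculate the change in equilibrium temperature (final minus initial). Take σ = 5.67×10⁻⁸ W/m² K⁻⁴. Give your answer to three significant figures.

-12.7 K

Before: T₁ = [247.0·0.365/(4σ)]^(1/4) = 141.2 K.
After:  T₂ = [247.0·0.25/(4σ)]^(1/4) = 128.5 K.
ΔT = T₂ − T₁ = -12.75 K.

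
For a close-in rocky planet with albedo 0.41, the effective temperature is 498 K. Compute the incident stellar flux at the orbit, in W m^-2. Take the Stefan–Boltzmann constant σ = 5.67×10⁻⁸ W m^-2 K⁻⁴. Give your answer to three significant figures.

23600 W m^-2

From S(1−α)/4 = σT⁴: S = 4σT⁴/(1−α).
σT⁴ = 5.67×10⁻⁸·(498)⁴ = 3487 W m^-2.
S = 4·3487/0.59 = 23640 W m^-2.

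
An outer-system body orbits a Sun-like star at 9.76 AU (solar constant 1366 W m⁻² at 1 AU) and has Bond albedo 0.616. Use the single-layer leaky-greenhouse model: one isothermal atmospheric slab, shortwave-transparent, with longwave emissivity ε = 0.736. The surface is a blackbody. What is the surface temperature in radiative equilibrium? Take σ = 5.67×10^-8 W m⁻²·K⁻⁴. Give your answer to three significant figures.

Flux at the orbit: S = 1366/(9.76)² = 14.34 W m⁻².
At the top of the atmosphere, σT_e⁴ = S(1−α)/4 = 1.377 W m⁻², giving T_e = 70.20 K.
The surface balance (absorbed SW + ε·downward IR = σT_s⁴) with T_a⁴ = T_s⁴/2 reduces to T_s = T_e·[2/(2−ε)]^¼ = 78.73 K.

78.7 K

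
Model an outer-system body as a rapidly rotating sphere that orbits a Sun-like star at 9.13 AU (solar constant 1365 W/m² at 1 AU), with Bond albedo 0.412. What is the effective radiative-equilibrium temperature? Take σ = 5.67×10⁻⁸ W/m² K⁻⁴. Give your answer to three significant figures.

80.7 K

By the inverse-square law, S = 1365/9.13² = 16.38 W/m².
The planet absorbs (1−α)S over its disc πR² and re-emits over 4πR², so the mean absorbed flux is (1−0.412)·16.38/4 = 2.407 W/m².
Balancing against σT⁴: T = (2.407/5.67×10⁻⁸)^(1/4) = 80.72 K.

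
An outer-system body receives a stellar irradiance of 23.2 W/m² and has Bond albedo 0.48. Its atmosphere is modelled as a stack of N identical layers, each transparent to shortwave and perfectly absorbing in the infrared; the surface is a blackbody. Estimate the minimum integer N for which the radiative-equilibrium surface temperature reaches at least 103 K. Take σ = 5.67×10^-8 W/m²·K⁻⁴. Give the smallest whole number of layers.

Top-of-atmosphere balance: σT_e⁴ = S(1−α)/4 = 3.016 W/m² → T_e = 85.40 K.
Need (N+1)T_e⁴ ≥ T_s⁴, i.e. N+1 ≥ (103/85.40)⁴ = 2.116.
So N ≥ 1.116; the smallest integer is N = 2.

2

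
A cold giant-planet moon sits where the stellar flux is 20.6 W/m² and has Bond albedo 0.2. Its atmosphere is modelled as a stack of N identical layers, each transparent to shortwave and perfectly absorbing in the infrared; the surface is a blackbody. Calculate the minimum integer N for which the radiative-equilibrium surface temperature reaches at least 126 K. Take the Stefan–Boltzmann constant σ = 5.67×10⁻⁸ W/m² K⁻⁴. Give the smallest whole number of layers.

3

OLR = S(1−α)/4 = 4.120 W/m²; the top layer radiates at T_e = 92.33 K.
Need (N+1)T_e⁴ ≥ T_s⁴, i.e. N+1 ≥ (126/92.33)⁴ = 3.469.
Rounding up, N = 3.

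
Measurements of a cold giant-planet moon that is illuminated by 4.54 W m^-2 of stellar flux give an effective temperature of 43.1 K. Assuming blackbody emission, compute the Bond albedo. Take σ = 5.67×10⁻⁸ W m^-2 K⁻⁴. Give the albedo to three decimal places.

Energy balance: S(1−α)/4 = σT⁴, so 1−α = 4σT⁴/S.
σT⁴ = 0.1957 W m^-2, so 4σT⁴ = 0.7826 W m^-2.
Hence α = 1 − 0.7826/4.540 = 0.8276.

0.828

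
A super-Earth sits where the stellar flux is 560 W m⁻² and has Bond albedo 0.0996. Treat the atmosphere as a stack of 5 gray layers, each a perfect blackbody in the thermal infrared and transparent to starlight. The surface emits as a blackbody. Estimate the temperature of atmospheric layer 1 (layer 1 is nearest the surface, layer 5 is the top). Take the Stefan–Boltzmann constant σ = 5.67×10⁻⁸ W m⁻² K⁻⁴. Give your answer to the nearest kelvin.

OLR = S(1−α)/4 = 126.1 W m⁻²; the top layer radiates at T_e = 217.1 K.
The net upward flux σT_e⁴ is constant between every pair of levels, so T_k⁴ = (N+1−k)T_e⁴.
With k = 1: T_1 = (5+1−1)^¼·217.1 K = 324.7 K.

325 K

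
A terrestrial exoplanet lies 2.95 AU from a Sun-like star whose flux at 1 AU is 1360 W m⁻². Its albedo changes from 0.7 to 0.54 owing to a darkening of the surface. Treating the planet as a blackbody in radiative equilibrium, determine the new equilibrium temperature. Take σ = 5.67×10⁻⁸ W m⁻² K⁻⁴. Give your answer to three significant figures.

Flux at the orbit: S = 1360/(2.95)² = 156.3 W m⁻².
T₂ = [S(1−α₂)/(4σ)]^(1/4) = [156.3·0.46/(4σ)]^(1/4) = 133.4 K.

133 K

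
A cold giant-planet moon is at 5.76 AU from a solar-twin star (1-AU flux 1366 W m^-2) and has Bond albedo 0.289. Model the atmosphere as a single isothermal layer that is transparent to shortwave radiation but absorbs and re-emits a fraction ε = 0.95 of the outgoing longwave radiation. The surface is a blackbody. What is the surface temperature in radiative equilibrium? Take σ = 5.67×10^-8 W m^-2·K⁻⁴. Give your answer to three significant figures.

125 K

Irradiance scales as 1/d², so S = 1366 W m^-2 × (1/5.76)² = 41.17 W m^-2.
At the top of the atmosphere, σT_e⁴ = S(1−α)/4 = 7.318 W m^-2, giving T_e = 106.6 K.
For a single slab of emissivity ε, T_s⁴ = 2T_e⁴/(2−ε); thus T_s = 106.6·(1.905)^(1/4) = 125.2 K.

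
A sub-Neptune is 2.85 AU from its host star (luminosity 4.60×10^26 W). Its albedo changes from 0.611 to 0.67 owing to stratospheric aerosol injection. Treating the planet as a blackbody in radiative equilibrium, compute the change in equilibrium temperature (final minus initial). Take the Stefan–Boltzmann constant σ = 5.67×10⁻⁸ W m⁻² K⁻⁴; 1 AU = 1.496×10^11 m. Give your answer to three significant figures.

-5.49 kelvin

d = 2.85 × 1.496×10^11 m = 4.264×10^11 m.
Spreading L over a sphere of radius d: S = 4.60×10^26/(4π·4.26×10^11²) = 201.4 W m⁻².
Before: T₁ = [201.4·0.389/(4σ)]^(1/4) = 136.3 K.
With α = 0.67, T₂ = 130.8 K.
Change: 130.8 − 136.3 = -5.492 K.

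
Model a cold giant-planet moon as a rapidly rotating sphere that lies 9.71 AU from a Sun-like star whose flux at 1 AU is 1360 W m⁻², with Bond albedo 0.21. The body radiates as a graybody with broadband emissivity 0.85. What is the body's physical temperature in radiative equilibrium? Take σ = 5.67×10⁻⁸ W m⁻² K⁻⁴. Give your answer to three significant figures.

87.7 kelvin

By the inverse-square law, S = 1360/9.71² = 14.42 W m⁻².
Absorbed flux (global mean): S(1−α)/4 = 14.42·0.79/4 = 2.849 W m⁻².
Equating to εσT⁴ with ε = 0.85: T = (2.849/0.85σ)^(1/4) = 87.68 K.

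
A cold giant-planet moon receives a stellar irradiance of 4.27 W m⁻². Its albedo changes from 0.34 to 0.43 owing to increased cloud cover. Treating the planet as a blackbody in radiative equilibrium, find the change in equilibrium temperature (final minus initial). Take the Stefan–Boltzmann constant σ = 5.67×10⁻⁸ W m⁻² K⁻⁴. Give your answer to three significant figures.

-2.14 K

Before: T₁ = [4.270·0.66/(4σ)]^(1/4) = 59.37 K.
With α = 0.43, T₂ = 57.24 K.
ΔT = T₂ − T₁ = -2.137 K.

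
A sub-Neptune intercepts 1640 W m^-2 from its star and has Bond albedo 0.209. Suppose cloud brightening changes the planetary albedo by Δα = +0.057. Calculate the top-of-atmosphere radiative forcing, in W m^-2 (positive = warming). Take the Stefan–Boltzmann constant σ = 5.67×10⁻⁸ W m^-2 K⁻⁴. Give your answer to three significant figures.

-23.4 W m^-2

TOA radiative forcing: ΔF = −S·Δα/4 = −1640·(+0.057)/4 = -23.37 W m^-2.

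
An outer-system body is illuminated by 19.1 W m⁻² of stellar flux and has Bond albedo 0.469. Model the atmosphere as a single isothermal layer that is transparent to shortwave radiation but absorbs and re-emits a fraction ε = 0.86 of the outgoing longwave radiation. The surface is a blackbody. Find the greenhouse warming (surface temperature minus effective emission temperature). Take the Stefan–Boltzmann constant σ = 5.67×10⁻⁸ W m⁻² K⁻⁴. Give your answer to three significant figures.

The planet radiates to space at T_e = [S(1−α)/(4σ)]^(1/4) = 81.78 K.
The surface balance (absorbed SW + ε·downward IR = σT_s⁴) with T_a⁴ = T_s⁴/2 reduces to T_s = T_e·[2/(2−ε)]^¼ = 94.11 K.
The atmosphere warms the surface by 12.34 K.

12.3 K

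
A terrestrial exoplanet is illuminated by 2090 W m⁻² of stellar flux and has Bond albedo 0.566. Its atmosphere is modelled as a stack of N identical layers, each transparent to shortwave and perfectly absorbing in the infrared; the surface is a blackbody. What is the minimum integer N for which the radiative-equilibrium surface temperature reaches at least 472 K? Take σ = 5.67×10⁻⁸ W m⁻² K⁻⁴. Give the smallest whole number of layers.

The effective emission temperature is T_e = [S(1−α)/(4σ)]^¼ = 251.5 K.
Since T_s⁴ = (N+1)T_e⁴, we need N ≥ (T_s/T_e)⁴ − 1 = 11.410.
Rounding up, N = 12.

12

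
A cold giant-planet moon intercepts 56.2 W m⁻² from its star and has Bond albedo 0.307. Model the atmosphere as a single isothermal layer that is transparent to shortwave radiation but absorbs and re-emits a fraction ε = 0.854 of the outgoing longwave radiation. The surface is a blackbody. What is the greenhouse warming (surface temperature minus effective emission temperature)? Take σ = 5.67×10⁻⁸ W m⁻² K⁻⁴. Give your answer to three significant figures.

At the top of the atmosphere, σT_e⁴ = S(1−α)/4 = 9.737 W m⁻², giving T_e = 114.5 K.
For a single slab of emissivity ε, T_s⁴ = 2T_e⁴/(2−ε); thus T_s = 114.5·(1.745)^(1/4) = 131.6 K.
Greenhouse warming: T_s − T_e = 17.10 K.

17.1 K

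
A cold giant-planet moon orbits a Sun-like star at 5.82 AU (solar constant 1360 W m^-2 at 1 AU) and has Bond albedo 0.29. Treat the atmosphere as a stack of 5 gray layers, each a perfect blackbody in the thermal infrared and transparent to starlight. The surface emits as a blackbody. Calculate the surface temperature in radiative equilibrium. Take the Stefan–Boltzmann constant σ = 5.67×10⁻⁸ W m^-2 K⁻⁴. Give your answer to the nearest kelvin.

By the inverse-square law, S = 1360/5.82² = 40.15 W m^-2.
OLR = S(1−α)/4 = 7.127 W m^-2; the top layer radiates at T_e = 105.9 K.
Layer-by-layer balance gives σT_s⁴ = (N+1)σT_e⁴, so T_s = 6^¼·105.9 = 165.7 K.

166 K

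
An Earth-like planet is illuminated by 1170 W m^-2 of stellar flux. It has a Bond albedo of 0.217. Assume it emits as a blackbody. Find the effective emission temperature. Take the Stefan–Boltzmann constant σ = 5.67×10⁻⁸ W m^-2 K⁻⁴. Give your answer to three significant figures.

252 kelvin

Averaging over the sphere, the absorbed flux is S(1−α)/4 = 229.0 W m^-2.
Set σT⁴ = 229.0 → T = (229.0/σ)^(1/4) = 252.1 K.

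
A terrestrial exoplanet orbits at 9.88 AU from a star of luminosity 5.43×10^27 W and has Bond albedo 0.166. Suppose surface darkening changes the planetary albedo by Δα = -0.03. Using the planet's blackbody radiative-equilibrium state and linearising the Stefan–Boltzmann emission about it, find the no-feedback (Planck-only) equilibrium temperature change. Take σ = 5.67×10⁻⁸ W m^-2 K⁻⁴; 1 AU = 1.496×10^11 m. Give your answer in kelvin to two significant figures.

Orbital distance: d = 9.88 AU = 1.478×10^12 m.
Spreading L over a sphere of radius d: S = 5.43×10^27/(4π·1.48×10^12²) = 197.8 W m^-2.
The baseline emission temperature is T_e = 164.2 K.
The change in absorbed flux is Δ[S(1−α)/4] = −SΔα/4 = 1.483 W m^-2.
Linearising σT⁴ gives d(σT⁴)/dT = 4σT_e³ = 1.004 W m^-2 per K.
ΔT₀ = ΔF/λ_P = 1.483/1.004 = 1.48 K.

1.5 K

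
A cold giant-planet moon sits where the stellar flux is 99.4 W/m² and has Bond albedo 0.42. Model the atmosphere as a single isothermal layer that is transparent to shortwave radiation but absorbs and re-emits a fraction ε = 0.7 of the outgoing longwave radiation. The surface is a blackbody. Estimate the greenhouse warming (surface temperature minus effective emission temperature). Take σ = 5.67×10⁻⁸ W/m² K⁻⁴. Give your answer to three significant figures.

14.4 kelvin

Effective emission temperature (TOA balance): σT_e⁴ = S(1−α)/4 = 14.41 W/m² → T_e = 126.3 K.
Surface balance with a leaky layer gives σT_s⁴ = σT_e⁴·2/(2−ε), so T_s = T_e·[2/(2−0.7)]^(1/4) = 140.6 K.
T_s − T_e = 140.6 − 126.3 = 14.36 K.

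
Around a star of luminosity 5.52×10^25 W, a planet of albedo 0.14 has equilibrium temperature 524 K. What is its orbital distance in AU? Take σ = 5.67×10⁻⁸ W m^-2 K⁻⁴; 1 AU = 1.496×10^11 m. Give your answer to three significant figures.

Required flux: S = 4σT⁴/(1−α) = 19880 W m^-2.
Then d = [L/(4πS)]^(1/2) = 1.486×10^10 m, i.e. 0.09936 AU.

0.0994 AU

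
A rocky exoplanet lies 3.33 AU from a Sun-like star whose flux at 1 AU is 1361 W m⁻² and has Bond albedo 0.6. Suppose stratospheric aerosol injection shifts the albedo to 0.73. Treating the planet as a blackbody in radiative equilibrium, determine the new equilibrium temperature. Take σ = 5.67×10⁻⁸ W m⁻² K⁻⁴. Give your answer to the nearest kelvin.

110 kelvin

Flux at the orbit: S = 1361/(3.33)² = 122.7 W m⁻².
With the new albedo, S(1−α₂)/4 = 8.285 W m⁻², so T₂ = 109.9 K.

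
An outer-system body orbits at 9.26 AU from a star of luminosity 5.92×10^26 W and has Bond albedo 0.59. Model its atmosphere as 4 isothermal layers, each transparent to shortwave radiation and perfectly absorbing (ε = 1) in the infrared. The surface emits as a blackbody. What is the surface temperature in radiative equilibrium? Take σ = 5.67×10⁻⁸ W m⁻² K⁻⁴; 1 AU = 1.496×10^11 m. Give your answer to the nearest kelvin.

d = 9.26 × 1.496×10^11 m = 1.385×10^12 m.
S = L/(4πd²) = 24.55 W m⁻².
OLR = S(1−α)/4 = 2.516 W m⁻²; the top layer radiates at T_e = 81.62 K.
Layer-by-layer balance gives σT_s⁴ = (N+1)σT_e⁴, so T_s = 5^¼·81.62 = 122.0 K.

122 K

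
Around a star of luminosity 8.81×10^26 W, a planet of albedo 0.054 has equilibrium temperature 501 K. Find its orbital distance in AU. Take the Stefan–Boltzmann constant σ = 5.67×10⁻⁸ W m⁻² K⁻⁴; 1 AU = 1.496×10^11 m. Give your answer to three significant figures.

Required flux: S = 4σT⁴/(1−α) = 15100 W m⁻².
From L = 4πd²S, d = √(8.81×10^26/(4π·15100)) = 6.813×10^10 m = 0.4554 AU.

0.455 AU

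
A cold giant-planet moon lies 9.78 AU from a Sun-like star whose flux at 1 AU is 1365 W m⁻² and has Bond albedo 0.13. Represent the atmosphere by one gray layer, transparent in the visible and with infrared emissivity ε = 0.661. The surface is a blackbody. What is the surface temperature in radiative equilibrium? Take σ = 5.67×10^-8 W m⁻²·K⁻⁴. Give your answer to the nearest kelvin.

95 kelvin

Irradiance scales as 1/d², so S = 1365 W m⁻² × (1/9.78)² = 14.27 W m⁻².
Effective emission temperature (TOA balance): σT_e⁴ = S(1−α)/4 = 3.104 W m⁻² → T_e = 86.02 K.
Surface balance with a leaky layer gives σT_s⁴ = σT_e⁴·2/(2−ε), so T_s = T_e·[2/(2−0.661)]^(1/4) = 95.09 K.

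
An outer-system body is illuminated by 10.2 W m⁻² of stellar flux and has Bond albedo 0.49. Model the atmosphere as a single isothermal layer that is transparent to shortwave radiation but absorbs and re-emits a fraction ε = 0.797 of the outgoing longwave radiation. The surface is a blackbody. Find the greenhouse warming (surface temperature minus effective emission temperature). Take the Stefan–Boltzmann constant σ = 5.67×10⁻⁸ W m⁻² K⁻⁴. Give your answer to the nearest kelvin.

9 K

The planet radiates to space at T_e = [S(1−α)/(4σ)]^(1/4) = 69.20 K.
Surface balance with a leaky layer gives σT_s⁴ = σT_e⁴·2/(2−ε), so T_s = T_e·[2/(2−0.797)]^(1/4) = 78.58 K.
The atmosphere warms the surface by 9.378 K.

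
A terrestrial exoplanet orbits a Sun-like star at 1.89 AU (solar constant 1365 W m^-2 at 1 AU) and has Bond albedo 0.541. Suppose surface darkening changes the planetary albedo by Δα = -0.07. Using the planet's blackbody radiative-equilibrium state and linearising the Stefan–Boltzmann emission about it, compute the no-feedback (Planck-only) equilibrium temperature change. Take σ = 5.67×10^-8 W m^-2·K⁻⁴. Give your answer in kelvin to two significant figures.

By the inverse-square law, S = 1365/1.89² = 382.1 W m^-2.
Reference equilibrium: T_e = [S(1−α)/(4σ)]^(1/4) = 166.8 K.
The change in absorbed flux is Δ[S(1−α)/4] = −SΔα/4 = 6.687 W m^-2.
The Planck feedback parameter is 4σT_e³ = 1.052 W m^-2/K.
So ΔT₀ = 6.687/1.052 = 6.36 K.

6.4 K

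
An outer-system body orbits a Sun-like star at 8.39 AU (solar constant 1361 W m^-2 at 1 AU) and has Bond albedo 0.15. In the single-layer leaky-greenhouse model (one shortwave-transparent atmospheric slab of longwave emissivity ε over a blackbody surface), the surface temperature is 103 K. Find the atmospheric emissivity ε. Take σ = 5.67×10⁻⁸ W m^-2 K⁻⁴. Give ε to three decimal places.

Irradiance scales as 1/d², so S = 1361 W m^-2 × (1/8.39)² = 19.33 W m^-2.
First, T_e = [19.33·(1−0.15)/(4σ)]^(1/4) = 92.26 K.
Since (2−ε)/2 = (T_e/T_s)⁴ = 0.6438, ε = 0.7124.

0.712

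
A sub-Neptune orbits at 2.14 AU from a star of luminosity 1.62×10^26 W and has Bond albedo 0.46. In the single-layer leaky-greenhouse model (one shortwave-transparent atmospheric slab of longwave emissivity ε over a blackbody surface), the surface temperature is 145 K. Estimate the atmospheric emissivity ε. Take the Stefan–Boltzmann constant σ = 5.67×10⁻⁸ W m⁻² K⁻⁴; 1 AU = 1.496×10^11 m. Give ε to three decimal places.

d = 2.14 × 1.496×10^11 m = 3.201×10^11 m.
S = L/(4πd²) = 125.8 W m⁻².
First, T_e = [125.8·(1−0.46)/(4σ)]^(1/4) = 131.6 K.
Inverting T_s⁴ = 2T_e⁴/(2−ε): (T_e/T_s)⁴ = 0.6775, so ε = 2(1 − 0.6775) = 0.6451.

0.645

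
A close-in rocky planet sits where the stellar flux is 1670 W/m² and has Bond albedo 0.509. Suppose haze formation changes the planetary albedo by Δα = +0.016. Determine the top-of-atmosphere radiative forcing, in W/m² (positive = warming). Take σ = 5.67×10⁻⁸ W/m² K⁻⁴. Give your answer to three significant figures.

ΔF = −(S/4)Δα = −(1670/4)×(+0.016) = -6.680 W/m².

-6.68 W/m²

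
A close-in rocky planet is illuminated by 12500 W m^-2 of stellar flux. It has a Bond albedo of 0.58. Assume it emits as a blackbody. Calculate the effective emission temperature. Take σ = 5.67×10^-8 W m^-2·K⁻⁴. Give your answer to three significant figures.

390 K

Averaging over the sphere, the absorbed flux is S(1−α)/4 = 1313 W m^-2.
Set σT⁴ = 1313 → T = (1313/σ)^(1/4) = 390.1 K.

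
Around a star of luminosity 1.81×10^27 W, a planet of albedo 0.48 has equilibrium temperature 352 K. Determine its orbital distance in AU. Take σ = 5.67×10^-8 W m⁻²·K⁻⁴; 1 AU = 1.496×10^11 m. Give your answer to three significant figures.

Required flux: S = 4σT⁴/(1−α) = 6696 W m⁻².
From L = 4πd²S, d = √(1.81×10^27/(4π·6696)) = 1.467×10^11 m = 0.9804 AU.

0.980 AU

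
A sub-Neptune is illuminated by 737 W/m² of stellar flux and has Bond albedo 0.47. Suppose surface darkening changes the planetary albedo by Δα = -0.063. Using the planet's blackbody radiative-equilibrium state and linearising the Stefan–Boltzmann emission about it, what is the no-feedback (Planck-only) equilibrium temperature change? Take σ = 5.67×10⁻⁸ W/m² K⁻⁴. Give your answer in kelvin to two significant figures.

6.1 K

Unperturbed T_e = [737.0·(1−0.47)/(4σ)]^¼ = 203.7 K.
TOA radiative forcing: ΔF = −S·Δα/4 = −737.0·(-0.063)/4 = 11.61 W/m².
Linearising σT⁴ gives d(σT⁴)/dT = 4σT_e³ = 1.917 W/m² per K.
ΔT₀ = ΔF/λ_P = 11.61/1.917 = 6.05 K.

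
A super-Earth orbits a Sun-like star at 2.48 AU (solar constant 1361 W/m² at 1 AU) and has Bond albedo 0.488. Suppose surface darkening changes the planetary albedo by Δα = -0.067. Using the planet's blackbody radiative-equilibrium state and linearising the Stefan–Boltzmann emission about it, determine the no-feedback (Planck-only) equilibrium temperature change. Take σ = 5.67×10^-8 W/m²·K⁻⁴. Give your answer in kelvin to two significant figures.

By the inverse-square law, S = 1361/2.48² = 221.3 W/m².
The baseline emission temperature is T_e = 149.5 K.
The change in absorbed flux is Δ[S(1−α)/4] = −SΔα/4 = 3.707 W/m².
Planck response: λ_P = 4σT_e³ = 4·5.67×10⁻⁸·(149.5)³ = 0.7578 W/m²/K.
So ΔT₀ = 3.707/0.7578 = 4.89 K.

4.9 K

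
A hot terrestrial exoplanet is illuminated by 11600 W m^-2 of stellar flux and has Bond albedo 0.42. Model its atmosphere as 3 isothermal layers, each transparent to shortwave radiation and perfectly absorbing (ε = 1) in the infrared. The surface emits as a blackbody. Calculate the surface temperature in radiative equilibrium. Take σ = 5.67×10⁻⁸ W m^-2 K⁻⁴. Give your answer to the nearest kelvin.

The effective emission temperature is T_e = [S(1−α)/(4σ)]^¼ = 415.0 K.
For an N-layer opaque stack, T_s⁴ = (N+1)T_e⁴, hence T_s = (4)^(1/4)×415.0 K = 586.9 K.

587 K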